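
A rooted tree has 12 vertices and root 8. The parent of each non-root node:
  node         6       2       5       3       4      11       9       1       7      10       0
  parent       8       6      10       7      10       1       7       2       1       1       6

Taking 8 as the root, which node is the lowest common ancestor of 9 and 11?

Ancestors of 9 (toward the root): 9, 7, 1, 2, 6, 8.
Ancestors of 11: 11, 1, 2, 6, 8.
The deepest node appearing in both lists is 1.

1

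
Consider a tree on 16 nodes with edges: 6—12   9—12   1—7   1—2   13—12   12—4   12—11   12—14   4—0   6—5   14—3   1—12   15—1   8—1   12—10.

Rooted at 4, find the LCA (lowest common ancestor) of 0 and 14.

4

Ancestors of 0 (toward the root): 0, 4.
Ancestors of 14: 14, 12, 4.
The deepest node appearing in both lists is 4.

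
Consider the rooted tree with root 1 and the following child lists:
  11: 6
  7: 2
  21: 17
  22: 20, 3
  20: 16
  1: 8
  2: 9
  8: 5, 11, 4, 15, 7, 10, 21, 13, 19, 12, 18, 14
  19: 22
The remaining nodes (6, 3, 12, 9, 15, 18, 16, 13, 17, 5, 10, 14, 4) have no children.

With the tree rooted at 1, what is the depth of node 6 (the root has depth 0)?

Path from 1 to 6: 1–8–11–6, which has 3 edges.

3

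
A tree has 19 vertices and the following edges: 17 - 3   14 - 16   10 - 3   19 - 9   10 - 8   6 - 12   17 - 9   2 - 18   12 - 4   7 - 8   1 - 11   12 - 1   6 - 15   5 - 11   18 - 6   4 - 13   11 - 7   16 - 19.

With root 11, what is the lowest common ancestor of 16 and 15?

Ancestors of 16 (toward the root): 16, 19, 9, 17, 3, 10, 8, 7, 11.
Ancestors of 15: 15, 6, 12, 1, 11.
The deepest node appearing in both lists is 11.

11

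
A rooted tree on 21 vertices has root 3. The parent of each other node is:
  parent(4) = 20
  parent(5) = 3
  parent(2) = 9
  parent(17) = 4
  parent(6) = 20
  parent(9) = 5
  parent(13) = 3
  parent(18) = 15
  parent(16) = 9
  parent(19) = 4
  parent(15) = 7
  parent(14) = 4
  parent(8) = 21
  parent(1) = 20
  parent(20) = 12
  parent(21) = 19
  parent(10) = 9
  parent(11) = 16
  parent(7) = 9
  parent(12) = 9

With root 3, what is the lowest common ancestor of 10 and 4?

10's ancestor chain is 10, 9, 5, 3 and 4's is 4, 20, 12, 9, 5, 3; they first meet at 9.

9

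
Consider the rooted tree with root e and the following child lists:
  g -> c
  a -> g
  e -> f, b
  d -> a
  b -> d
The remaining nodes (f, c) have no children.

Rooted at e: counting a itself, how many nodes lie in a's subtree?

3

Descendants of a (including itself): a, g, c. That's 3.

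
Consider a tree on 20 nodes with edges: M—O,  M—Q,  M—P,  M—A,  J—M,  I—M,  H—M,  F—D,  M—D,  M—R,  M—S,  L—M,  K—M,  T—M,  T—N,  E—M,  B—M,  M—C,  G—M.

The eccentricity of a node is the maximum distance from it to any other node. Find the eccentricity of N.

A farthest node from N is F.
The path N-T-M-D-F has 4 edges.

4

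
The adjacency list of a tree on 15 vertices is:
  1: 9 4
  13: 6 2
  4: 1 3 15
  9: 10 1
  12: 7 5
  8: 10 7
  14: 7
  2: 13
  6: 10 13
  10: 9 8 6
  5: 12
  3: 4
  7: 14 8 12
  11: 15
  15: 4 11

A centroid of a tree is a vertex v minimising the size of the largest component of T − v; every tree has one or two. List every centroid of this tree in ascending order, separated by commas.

10

Delete 10: the remaining components have sizes 6, 5, 3. Max 6 ≤ 7, so 10 is a centroid.
No neighbour of 10 does as well, so 10 is the unique centroid.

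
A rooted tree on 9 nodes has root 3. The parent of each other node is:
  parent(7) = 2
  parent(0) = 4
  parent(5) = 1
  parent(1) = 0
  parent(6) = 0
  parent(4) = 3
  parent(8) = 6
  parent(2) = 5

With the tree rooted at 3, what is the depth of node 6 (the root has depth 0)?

3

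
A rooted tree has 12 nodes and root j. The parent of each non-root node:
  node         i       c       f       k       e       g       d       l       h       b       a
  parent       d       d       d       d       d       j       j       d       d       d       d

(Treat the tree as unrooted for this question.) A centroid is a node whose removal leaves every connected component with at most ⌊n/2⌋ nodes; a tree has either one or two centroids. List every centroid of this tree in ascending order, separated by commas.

Removing d splits the tree into components of sizes 2, 1, 1, 1, 1, 1, 1, 1, 1, 1; the largest is 2 ≤ ⌊12/2⌋ = 6.
No neighbour of d does as well, so d is the unique centroid.

d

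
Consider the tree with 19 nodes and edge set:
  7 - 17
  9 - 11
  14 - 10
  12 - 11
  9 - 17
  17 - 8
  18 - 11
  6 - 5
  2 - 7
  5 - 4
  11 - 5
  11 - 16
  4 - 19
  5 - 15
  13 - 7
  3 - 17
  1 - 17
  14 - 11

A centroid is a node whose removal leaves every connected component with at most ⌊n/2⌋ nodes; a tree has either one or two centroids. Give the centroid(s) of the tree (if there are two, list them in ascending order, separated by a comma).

If 11 is removed the pieces have sizes 8, 5, 2, 1, 1, 1, all ≤ ⌊19/2⌋ = 9.
Every other node leaves some component of size > 9, so the centroid is unique.

11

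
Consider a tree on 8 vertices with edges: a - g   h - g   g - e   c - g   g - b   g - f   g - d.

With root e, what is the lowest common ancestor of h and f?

Ancestors of h (toward the root): h, g, e.
Ancestors of f: f, g, e.
The deepest node appearing in both lists is g.

g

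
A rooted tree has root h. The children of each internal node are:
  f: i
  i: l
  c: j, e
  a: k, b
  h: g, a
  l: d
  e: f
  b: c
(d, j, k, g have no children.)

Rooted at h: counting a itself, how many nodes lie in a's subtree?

10

a's subtree: {a, k, b, c, j, e, f, i, l, d}, size 10.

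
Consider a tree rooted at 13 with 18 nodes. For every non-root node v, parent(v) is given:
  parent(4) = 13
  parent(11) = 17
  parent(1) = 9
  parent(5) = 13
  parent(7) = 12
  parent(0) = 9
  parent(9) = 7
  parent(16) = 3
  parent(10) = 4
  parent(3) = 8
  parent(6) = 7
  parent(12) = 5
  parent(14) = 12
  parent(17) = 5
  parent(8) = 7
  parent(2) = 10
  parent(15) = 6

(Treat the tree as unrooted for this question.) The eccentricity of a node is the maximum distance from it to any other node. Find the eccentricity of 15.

A farthest node from 15 is 2.
The path 15-6-7-12-5-13-4-10-2 has 8 edges.

8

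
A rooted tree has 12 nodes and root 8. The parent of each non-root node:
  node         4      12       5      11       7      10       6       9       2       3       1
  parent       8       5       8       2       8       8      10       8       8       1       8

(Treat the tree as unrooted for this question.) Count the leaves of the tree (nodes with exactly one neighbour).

7

The leaves are 3, 4, 6, 7, 9, 11, 12.
That is 7 leaves.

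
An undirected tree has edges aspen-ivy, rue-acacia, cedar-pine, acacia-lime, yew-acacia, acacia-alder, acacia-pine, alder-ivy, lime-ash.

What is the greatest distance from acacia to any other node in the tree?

3

Distances from acacia peak at 3, attained at aspen.
acacia – alder – ivy – aspen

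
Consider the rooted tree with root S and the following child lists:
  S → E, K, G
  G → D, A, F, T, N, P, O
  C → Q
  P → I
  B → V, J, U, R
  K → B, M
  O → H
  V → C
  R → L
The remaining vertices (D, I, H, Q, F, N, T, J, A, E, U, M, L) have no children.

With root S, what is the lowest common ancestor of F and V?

S

F's ancestor chain is F, G, S and V's is V, B, K, S; they first meet at S.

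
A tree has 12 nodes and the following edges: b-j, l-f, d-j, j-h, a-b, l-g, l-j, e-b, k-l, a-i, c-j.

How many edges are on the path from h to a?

3

Walking from h: h–j–b–a. Length 3.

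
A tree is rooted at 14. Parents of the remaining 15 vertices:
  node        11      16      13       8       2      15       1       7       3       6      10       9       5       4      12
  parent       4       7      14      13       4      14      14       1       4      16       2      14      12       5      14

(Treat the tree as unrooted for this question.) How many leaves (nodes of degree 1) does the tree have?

7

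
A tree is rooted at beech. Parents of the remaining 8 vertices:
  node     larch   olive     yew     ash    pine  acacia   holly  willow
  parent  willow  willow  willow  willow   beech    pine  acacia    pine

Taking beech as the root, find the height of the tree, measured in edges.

3

olive sits deepest: beech → pine → willow → olive — 3 edges from the root.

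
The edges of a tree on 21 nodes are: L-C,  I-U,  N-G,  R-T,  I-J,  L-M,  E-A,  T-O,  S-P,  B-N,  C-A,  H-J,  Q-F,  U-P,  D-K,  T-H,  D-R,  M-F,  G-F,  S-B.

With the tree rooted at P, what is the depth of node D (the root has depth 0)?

Climbing from D to the root: D – R – T – H – J – I – U – P. That's 7 steps.

7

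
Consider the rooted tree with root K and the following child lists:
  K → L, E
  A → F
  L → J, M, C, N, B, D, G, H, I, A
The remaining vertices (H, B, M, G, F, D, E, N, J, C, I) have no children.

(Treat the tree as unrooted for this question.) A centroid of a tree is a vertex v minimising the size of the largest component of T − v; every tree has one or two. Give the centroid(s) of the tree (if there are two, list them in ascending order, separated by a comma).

L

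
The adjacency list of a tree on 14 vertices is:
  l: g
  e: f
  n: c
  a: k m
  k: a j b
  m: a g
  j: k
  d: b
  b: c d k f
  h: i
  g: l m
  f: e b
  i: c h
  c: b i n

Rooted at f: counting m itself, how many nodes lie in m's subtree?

3

m's subtree: {m, g, l}, size 3.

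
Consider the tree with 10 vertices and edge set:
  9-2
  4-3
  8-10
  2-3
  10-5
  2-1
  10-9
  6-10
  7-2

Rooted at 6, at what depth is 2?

3

Climbing from 2 to the root: 2 – 9 – 10 – 6. That's 3 steps.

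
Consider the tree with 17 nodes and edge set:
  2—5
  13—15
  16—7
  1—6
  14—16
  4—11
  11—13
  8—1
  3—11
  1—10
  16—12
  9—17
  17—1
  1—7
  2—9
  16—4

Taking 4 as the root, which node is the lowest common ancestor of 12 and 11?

4

Ancestors of 12 (toward the root): 12, 16, 4.
Ancestors of 11: 11, 4.
The deepest node appearing in both lists is 4.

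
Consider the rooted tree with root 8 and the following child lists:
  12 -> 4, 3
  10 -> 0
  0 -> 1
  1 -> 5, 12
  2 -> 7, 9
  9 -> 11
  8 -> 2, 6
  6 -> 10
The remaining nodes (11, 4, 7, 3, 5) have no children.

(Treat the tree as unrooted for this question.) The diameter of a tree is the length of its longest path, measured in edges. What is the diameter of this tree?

9

BFS from 3 reaches 11 last, at distance 9; BFS from 11 confirms no node is farther.
Path: 3-12-1-0-10-6-8-2-9-11.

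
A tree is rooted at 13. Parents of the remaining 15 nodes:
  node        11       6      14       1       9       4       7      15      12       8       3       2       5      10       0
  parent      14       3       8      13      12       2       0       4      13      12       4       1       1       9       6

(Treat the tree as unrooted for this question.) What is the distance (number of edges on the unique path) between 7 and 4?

4

The path is 7 – 0 – 6 – 3 – 4, which has 4 edges.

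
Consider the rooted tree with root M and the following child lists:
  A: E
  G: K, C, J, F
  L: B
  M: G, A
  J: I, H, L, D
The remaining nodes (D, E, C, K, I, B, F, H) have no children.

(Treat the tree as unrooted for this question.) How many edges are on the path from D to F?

D - J - G - F: 3 edges.

3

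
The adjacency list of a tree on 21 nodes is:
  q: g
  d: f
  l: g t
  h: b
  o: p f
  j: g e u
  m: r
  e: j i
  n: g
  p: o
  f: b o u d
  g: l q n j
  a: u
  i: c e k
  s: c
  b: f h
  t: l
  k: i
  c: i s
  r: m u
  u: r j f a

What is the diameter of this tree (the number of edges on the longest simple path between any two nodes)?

Starting from s, a farthest node is p at distance 8.
One longest path: s–c–i–e–j–u–f–o–p.
So the diameter is 8.

8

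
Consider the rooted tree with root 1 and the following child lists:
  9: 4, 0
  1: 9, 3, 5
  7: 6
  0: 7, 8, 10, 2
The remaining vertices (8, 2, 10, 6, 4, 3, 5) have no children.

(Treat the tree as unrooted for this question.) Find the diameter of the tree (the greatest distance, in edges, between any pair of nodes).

5

BFS from 5 reaches 6 last, at distance 5; BFS from 6 confirms no node is farther.
Path: 5 – 1 – 9 – 0 – 7 – 6.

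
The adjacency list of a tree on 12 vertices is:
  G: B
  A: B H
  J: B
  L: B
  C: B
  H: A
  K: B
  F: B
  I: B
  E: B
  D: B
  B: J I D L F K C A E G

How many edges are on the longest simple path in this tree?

3

Starting from H, a farthest node is J at distance 3.
One longest path: H – A – B – J.
So the diameter is 3.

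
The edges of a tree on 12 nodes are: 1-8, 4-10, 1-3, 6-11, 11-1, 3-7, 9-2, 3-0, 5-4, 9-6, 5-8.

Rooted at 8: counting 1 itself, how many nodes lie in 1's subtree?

8

Descendants of 1 (including itself): 1, 3, 11, 0, 7, 6, 9, 2. That's 8.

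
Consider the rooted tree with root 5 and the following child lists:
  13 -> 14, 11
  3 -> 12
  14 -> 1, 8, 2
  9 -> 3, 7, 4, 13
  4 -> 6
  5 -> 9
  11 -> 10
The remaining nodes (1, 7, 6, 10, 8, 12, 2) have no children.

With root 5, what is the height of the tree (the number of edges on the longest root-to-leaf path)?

The longest root-to-leaf path is 5 – 9 – 13 – 14 – 1 (4 edges).

4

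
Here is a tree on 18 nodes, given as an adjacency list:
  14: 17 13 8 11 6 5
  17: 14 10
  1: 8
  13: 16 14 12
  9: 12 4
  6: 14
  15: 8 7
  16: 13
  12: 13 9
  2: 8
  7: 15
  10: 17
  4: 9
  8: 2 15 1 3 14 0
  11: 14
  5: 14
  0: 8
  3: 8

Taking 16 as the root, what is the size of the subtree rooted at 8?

The subtree rooted at 8 contains: 8, 0, 3, 15, 1, 2, 7 — 7 nodes.

7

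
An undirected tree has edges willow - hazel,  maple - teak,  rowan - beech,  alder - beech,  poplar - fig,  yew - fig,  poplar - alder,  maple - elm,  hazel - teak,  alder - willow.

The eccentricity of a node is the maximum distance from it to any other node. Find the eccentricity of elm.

Distances from elm peak at 8, attained at yew.
elm-maple-teak-hazel-willow-alder-poplar-fig-yew

8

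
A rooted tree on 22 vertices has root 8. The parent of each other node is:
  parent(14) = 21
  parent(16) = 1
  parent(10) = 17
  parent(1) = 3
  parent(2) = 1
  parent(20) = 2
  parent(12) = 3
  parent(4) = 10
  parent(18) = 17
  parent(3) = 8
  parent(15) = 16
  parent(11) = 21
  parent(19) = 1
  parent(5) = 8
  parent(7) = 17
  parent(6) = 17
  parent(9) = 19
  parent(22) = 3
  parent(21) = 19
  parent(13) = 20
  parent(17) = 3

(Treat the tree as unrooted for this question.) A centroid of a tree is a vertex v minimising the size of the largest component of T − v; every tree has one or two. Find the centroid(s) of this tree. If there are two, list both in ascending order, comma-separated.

Delete 1: the remaining components have sizes 11, 5, 3, 2. Max 11 ≤ 11, so 1 is a centroid.
3 is adjacent to 1 and is also a centroid (the largest component after removing it is likewise 11).

1, 3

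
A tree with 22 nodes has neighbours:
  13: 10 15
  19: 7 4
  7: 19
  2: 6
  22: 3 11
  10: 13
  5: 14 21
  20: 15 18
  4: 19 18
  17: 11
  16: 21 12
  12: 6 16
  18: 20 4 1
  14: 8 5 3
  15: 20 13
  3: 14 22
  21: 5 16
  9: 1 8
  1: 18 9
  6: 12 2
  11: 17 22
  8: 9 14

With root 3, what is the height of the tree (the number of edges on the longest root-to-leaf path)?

10 sits deepest: 3–14–8–9–1–18–20–15–13–10 — 9 edges from the root.

9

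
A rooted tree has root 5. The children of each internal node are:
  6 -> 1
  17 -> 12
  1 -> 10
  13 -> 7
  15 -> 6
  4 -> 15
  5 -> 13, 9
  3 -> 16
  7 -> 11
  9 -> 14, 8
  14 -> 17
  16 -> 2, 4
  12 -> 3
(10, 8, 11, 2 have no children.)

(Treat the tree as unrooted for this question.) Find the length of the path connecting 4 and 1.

3

The path is 4 – 15 – 6 – 1, which has 3 edges.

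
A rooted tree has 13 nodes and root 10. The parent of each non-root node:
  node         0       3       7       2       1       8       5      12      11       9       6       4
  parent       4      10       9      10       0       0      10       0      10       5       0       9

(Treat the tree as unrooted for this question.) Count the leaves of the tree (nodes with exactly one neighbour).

Degree-1 nodes: 1, 2, 3, 6, 7, 8, 11, 12 — 8 of them.

8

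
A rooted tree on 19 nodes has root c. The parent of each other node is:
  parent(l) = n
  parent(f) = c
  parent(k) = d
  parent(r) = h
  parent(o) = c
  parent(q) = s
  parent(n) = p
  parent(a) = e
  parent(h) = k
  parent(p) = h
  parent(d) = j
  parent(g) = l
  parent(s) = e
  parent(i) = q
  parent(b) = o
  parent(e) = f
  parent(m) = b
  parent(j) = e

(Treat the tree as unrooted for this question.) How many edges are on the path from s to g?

The path is s–e–j–d–k–h–p–n–l–g, which has 9 edges.

9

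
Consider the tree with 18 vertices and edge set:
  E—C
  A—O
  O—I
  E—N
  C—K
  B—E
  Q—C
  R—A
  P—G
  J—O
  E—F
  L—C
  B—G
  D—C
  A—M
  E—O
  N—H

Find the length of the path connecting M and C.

4

Walking from M: M–A–O–E–C. Length 4.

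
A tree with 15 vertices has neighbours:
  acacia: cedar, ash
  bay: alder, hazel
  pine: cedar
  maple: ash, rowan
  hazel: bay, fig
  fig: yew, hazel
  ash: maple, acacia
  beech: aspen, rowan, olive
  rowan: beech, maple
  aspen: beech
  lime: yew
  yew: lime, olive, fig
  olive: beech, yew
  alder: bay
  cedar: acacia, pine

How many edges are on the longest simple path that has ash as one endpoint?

Distances from ash peak at 9, attained at alder.
ash-maple-rowan-beech-olive-yew-fig-hazel-bay-alder

9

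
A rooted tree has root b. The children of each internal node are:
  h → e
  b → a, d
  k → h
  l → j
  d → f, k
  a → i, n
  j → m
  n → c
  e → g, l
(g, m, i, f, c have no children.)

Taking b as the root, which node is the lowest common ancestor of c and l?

c's ancestor chain is c, n, a, b and l's is l, e, h, k, d, b; they first meet at b.

b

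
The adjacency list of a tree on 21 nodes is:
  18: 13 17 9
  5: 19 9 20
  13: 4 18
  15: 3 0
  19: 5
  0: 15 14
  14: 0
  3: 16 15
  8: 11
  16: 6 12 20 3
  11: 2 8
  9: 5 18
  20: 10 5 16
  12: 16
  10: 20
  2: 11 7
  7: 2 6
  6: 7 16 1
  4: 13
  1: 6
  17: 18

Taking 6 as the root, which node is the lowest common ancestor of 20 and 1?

6

Ancestors of 20 (toward the root): 20, 16, 6.
Ancestors of 1: 1, 6.
The deepest node appearing in both lists is 6.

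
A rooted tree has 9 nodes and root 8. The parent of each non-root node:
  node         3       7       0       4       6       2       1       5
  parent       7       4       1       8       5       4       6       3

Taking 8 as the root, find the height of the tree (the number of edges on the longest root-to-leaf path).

7

0 sits deepest: 8-4-7-3-5-6-1-0 — 7 edges from the root.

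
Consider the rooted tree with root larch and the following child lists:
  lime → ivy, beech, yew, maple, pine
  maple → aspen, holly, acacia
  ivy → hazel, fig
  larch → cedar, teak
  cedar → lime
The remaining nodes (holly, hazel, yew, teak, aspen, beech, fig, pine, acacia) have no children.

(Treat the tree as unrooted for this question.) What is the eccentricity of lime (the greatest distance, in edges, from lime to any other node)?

A farthest node from lime is teak.
The path lime – cedar – larch – teak has 3 edges.

3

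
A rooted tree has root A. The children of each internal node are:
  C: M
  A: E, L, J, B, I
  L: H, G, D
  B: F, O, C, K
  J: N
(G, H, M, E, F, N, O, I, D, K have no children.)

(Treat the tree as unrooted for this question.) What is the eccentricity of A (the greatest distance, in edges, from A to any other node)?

3

The node farthest from A is M, via A–B–C–M — 3 edges.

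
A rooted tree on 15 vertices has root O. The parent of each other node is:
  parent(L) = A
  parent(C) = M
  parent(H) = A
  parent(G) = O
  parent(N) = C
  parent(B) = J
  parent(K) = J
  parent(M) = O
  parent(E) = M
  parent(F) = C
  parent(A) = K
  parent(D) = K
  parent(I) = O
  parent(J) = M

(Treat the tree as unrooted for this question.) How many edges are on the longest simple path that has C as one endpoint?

5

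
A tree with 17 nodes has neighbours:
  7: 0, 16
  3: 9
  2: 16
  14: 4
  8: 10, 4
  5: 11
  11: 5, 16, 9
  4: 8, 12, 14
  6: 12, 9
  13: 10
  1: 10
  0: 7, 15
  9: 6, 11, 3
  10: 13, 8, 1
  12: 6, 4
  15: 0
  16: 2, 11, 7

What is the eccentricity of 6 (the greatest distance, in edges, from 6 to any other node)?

6

Distances from 6 peak at 6, attained at 15.
6-9-11-16-7-0-15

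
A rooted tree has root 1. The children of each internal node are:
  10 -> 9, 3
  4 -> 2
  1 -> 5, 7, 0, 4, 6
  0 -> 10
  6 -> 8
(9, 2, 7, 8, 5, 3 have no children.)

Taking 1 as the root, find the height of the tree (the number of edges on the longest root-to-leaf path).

3

A deepest node is 3, reached by 1 – 0 – 10 – 3.
That path has 3 edges, so the height is 3.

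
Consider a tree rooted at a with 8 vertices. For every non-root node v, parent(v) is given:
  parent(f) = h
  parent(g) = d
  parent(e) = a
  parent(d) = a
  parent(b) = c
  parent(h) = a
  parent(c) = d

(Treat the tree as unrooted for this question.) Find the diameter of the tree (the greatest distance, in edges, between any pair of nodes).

BFS from f reaches b last, at distance 5; BFS from b confirms no node is farther.
Path: f–h–a–d–c–b.

5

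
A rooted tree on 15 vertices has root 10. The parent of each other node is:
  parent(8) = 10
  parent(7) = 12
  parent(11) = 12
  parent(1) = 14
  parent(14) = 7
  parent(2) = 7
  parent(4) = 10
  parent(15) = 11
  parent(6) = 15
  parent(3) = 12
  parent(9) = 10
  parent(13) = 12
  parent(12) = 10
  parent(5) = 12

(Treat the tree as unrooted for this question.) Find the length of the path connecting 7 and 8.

The path is 7–12–10–8, which has 3 edges.

3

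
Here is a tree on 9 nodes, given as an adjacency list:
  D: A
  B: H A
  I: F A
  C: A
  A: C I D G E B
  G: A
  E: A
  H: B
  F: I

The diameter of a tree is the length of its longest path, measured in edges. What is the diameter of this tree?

BFS from F reaches H last, at distance 4; BFS from H confirms no node is farther.
Path: F - I - A - B - H.

4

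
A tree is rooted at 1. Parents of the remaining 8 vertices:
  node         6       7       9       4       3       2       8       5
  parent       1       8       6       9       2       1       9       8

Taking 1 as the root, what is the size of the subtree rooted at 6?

6

6's subtree: {6, 9, 4, 8, 5, 7}, size 6.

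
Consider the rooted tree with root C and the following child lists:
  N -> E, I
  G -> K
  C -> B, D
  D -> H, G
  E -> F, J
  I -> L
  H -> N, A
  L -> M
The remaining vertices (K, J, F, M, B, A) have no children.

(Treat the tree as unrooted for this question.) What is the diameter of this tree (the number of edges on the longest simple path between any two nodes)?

BFS from M reaches B last, at distance 7; BFS from B confirms no node is farther.
Path: M – L – I – N – H – D – C – B.

7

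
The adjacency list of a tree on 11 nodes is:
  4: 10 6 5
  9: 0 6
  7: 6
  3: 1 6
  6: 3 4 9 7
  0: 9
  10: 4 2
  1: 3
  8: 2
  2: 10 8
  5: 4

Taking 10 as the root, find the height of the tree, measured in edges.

4

A deepest node is 0, reached by 10-4-6-9-0.
That path has 4 edges, so the height is 4.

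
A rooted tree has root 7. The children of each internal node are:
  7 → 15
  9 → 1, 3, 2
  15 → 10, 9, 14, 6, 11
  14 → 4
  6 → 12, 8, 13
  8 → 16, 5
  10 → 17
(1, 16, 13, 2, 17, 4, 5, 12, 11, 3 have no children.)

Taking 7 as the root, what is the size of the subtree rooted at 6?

The subtree rooted at 6 contains: 6, 12, 8, 13, 16, 5 — 6 nodes.

6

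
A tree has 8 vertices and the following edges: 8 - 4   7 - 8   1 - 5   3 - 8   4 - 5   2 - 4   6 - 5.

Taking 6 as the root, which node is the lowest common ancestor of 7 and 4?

Path 7→root: 7 8 4 5 6; path 4→root: 4 5 6.
First common node: 4.

4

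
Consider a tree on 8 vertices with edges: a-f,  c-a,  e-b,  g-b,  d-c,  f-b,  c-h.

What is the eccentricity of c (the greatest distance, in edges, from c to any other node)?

A farthest node from c is g (e also at distance 4).
The path c–a–f–b–g has 4 edges.

4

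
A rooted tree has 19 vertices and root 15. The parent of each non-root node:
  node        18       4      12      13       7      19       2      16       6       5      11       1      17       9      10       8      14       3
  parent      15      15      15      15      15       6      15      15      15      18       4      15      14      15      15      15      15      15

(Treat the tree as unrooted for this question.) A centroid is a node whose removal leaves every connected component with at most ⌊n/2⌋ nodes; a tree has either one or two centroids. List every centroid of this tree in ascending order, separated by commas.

Delete 15: the remaining components have sizes 2, 2, 2, 2, 1, 1, 1, 1, 1, 1, 1, 1, 1, 1. Max 2 ≤ 9, so 15 is a centroid.
Every other node leaves some component of size > 9, so the centroid is unique.

15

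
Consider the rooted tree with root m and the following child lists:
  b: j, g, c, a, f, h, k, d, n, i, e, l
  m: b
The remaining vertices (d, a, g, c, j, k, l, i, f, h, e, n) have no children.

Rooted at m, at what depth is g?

2

m – b – g — 2 edges.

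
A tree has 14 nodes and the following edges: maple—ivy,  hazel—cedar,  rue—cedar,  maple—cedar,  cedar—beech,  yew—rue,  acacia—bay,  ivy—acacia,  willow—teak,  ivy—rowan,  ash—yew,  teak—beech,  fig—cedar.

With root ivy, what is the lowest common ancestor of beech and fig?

Path beech→root: beech cedar maple ivy; path fig→root: fig cedar maple ivy.
First common node: cedar.

cedar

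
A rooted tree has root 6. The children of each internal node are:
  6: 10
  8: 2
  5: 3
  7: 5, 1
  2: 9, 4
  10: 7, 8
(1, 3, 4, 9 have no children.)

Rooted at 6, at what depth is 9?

Path from 6 to 9: 6–10–8–2–9, which has 4 edges.

4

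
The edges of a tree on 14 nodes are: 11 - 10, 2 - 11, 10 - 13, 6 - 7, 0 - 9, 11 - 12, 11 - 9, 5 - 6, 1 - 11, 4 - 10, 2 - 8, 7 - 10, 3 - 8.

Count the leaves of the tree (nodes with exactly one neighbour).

7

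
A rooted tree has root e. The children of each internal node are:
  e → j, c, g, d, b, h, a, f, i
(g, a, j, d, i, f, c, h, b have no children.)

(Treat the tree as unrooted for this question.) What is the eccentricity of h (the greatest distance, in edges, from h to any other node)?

Distances from h peak at 2, attained at i (j, c, f, b, g, a, d also at distance 2).
h–e–i

2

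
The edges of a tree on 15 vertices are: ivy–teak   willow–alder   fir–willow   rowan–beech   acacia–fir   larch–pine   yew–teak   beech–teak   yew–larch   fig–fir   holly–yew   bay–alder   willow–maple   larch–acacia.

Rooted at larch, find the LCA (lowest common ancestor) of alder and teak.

larch

Ancestors of alder (toward the root): alder, willow, fir, acacia, larch.
Ancestors of teak: teak, yew, larch.
The deepest node appearing in both lists is larch.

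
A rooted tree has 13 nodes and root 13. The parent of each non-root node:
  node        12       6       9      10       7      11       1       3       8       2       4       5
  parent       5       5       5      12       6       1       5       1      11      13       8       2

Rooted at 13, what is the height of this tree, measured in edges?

The longest root-to-leaf path is 13 – 2 – 5 – 1 – 11 – 8 – 4 (6 edges).

6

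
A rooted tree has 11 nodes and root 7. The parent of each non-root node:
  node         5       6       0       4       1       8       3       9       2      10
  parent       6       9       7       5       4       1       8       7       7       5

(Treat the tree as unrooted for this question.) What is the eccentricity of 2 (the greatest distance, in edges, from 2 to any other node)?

The node farthest from 2 is 3, via 2-7-9-6-5-4-1-8-3 — 8 edges.

8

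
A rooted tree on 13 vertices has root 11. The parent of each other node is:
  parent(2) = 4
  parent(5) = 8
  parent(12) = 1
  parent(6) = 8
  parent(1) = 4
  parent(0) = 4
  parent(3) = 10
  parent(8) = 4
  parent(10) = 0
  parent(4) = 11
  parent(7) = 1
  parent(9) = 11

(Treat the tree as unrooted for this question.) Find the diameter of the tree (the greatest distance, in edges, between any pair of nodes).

A longest path is 3 - 10 - 0 - 4 - 11 - 9, with 5 edges.

5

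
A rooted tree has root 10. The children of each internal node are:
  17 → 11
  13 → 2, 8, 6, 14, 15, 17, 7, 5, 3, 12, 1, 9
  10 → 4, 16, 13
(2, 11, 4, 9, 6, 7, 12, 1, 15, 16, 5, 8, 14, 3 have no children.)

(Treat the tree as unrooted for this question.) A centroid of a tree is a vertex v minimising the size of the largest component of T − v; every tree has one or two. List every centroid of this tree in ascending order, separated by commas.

13

If 13 is removed the pieces have sizes 3, 2, 1, 1, 1, 1, 1, 1, 1, 1, 1, 1, 1, all ≤ ⌊17/2⌋ = 8.
Every other node leaves some component of size > 8, so the centroid is unique.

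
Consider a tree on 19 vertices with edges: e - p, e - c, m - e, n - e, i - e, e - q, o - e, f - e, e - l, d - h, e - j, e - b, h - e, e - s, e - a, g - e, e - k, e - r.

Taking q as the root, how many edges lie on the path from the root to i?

Climbing from i to the root: i – e – q. That's 2 steps.

2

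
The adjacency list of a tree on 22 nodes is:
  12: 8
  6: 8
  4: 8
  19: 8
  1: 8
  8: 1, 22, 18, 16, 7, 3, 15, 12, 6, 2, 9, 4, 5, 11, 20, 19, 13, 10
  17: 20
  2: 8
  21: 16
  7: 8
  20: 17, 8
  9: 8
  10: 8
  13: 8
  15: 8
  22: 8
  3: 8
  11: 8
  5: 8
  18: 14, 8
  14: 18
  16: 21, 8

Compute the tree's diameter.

4

BFS from 17 reaches 21 last, at distance 4; BFS from 21 confirms no node is farther.
Path: 17-20-8-16-21.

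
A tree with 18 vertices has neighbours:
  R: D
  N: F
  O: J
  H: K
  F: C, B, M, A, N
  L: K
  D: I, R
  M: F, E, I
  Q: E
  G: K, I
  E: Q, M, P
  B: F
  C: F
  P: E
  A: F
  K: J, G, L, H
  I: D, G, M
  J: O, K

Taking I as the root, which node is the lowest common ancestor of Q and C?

M

Path Q→root: Q E M I; path C→root: C F M I.
First common node: M.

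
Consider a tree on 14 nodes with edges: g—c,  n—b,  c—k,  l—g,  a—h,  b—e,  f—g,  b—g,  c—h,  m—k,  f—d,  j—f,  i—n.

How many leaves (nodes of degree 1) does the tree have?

Exactly 7 nodes have a single neighbour: a, d, e, i, j, l, m.

7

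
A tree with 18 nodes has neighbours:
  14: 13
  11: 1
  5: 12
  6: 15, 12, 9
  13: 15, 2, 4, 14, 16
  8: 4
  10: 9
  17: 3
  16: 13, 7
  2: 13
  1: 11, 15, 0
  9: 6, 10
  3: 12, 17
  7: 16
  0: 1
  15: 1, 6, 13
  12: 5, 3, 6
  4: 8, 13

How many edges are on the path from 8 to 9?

Walking from 8: 8 - 4 - 13 - 15 - 6 - 9. Length 5.

5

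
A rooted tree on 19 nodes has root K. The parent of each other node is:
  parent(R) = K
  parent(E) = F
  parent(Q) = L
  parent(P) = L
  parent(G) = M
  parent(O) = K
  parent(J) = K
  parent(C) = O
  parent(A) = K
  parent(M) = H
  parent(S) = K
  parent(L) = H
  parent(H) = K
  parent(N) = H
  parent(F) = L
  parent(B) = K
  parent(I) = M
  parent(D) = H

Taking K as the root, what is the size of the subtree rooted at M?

3

The subtree rooted at M contains: M, I, G — 3 nodes.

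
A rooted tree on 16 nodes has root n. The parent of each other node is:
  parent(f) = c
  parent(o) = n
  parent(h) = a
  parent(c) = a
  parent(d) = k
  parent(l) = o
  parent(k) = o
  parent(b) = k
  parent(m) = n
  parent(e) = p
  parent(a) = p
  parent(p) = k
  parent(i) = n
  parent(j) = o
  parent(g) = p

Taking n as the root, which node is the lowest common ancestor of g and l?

o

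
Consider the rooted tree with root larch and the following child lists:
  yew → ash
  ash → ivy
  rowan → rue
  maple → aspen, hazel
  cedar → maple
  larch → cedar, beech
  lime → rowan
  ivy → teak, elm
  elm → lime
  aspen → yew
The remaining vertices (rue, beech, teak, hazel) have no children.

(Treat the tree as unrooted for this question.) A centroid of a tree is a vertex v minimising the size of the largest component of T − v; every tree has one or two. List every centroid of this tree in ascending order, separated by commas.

ash, yew

If yew is removed the pieces have sizes 7, 6, all ≤ ⌊14/2⌋ = 7.
Its neighbour ash also leaves a largest component of size 7, so both are centroids.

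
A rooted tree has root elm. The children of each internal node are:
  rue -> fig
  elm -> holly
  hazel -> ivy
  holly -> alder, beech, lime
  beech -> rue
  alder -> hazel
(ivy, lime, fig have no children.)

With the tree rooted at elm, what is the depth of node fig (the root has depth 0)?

Path from elm to fig: elm – holly – beech – rue – fig, which has 4 edges.

4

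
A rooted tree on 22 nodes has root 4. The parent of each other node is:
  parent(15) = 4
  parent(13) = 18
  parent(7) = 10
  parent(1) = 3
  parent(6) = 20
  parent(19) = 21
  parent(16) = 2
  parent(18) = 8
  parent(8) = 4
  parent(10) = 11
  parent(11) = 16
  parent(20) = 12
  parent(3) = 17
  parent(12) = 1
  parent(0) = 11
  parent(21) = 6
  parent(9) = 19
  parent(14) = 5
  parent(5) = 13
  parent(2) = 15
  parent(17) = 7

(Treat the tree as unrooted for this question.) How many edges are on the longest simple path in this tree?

20

Starting from 14, a farthest node is 9 at distance 20.
One longest path: 14-5-13-18-8-4-15-2-16-11-10-7-17-3-1-12-20-6-21-19-9.
So the diameter is 20.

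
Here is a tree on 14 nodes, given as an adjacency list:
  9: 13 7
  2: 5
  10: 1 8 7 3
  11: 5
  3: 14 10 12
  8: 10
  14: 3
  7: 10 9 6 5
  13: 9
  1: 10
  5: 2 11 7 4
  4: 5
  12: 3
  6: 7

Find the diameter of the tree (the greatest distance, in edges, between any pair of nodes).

Starting from 14, a farthest node is 13 at distance 5.
One longest path: 14-3-10-7-9-13.
So the diameter is 5.

5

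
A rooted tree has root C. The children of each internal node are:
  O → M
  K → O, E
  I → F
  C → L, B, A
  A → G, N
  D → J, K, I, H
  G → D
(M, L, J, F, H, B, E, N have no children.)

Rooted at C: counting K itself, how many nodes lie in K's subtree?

K's subtree: {K, E, O, M}, size 4.

4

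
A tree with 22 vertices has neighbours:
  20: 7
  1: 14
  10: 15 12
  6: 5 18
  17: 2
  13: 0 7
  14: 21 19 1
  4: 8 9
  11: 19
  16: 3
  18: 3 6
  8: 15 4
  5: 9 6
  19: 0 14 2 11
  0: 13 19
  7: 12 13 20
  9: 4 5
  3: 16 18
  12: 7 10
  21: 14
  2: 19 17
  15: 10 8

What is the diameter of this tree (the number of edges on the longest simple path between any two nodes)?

16

A longest path is 16–3–18–6–5–9–4–8–15–10–12–7–13–0–19–2–17, with 16 edges.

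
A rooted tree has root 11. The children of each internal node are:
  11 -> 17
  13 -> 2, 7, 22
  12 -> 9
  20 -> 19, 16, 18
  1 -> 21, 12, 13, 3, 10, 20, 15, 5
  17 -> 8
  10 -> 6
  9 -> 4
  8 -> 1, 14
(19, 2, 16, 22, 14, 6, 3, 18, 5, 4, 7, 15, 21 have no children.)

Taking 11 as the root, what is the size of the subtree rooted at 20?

20's subtree: {20, 16, 18, 19}, size 4.

4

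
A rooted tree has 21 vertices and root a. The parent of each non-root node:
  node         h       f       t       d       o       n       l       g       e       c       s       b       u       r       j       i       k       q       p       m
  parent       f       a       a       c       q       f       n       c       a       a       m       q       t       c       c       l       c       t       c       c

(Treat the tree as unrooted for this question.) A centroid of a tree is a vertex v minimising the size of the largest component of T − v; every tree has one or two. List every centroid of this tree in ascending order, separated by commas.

a

Removing a splits the tree into components of sizes 9, 5, 5, 1; the largest is 9 ≤ ⌊21/2⌋ = 10.
No neighbour of a does as well, so a is the unique centroid.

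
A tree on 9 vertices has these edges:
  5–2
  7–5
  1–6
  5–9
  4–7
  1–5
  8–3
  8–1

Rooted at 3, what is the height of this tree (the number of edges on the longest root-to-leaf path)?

5

4 sits deepest: 3-8-1-5-7-4 — 5 edges from the root.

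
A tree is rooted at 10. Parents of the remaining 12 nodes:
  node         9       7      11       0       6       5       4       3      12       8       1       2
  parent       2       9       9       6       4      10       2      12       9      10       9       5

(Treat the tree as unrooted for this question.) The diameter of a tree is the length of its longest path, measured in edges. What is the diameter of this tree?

6

Starting from 3, a farthest node is 8 at distance 6.
One longest path: 3 – 12 – 9 – 2 – 5 – 10 – 8.
So the diameter is 6.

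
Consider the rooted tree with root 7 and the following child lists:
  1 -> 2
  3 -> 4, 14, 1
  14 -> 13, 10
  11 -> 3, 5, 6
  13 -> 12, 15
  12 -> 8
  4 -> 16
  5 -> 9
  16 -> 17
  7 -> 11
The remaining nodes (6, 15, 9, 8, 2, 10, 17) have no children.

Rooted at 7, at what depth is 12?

Path from 7 to 12: 7–11–3–14–13–12, which has 5 edges.

5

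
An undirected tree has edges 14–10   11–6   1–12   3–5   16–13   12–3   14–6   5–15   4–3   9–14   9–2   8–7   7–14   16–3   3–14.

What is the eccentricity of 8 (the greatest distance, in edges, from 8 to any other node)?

A farthest node from 8 is 13 (15, 1 also at distance 5).
The path 8–7–14–3–16–13 has 5 edges.

5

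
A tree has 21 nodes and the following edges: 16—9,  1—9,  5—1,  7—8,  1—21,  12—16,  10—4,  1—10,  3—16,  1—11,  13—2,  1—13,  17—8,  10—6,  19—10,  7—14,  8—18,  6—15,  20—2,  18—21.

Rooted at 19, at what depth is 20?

5

Path from 19 to 20: 19–10–1–13–2–20, which has 5 edges.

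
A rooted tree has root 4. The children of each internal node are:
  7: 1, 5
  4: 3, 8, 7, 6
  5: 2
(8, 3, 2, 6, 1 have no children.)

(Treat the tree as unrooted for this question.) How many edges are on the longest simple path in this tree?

4

BFS from 2 reaches 8 last, at distance 4; BFS from 8 confirms no node is farther.
Path: 2-5-7-4-8.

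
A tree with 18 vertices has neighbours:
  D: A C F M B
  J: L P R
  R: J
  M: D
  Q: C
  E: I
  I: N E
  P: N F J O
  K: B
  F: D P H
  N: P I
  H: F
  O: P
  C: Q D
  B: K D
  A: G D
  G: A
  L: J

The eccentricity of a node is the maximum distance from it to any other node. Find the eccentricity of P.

The node farthest from P is Q (G, K also at distance 4), via P – F – D – C – Q — 4 edges.

4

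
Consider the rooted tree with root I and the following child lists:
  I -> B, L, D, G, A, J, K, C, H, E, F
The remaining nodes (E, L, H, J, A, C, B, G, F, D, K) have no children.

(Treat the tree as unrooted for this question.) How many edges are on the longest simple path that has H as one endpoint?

A farthest node from H is E (K, G, D, J, F, L, C, B, A also at distance 2).
The path H-I-E has 2 edges.

2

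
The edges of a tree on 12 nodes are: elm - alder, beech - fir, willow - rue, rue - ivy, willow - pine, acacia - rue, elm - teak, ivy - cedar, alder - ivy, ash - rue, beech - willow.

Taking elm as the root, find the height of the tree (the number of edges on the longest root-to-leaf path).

The longest root-to-leaf path is elm → alder → ivy → rue → willow → beech → fir (6 edges).

6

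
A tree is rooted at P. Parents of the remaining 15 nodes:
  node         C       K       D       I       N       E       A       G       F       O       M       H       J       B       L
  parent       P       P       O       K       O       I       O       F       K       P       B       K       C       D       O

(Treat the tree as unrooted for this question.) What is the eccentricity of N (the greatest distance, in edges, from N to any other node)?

5

The node farthest from N is G (E also at distance 5), via N – O – P – K – F – G — 5 edges.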